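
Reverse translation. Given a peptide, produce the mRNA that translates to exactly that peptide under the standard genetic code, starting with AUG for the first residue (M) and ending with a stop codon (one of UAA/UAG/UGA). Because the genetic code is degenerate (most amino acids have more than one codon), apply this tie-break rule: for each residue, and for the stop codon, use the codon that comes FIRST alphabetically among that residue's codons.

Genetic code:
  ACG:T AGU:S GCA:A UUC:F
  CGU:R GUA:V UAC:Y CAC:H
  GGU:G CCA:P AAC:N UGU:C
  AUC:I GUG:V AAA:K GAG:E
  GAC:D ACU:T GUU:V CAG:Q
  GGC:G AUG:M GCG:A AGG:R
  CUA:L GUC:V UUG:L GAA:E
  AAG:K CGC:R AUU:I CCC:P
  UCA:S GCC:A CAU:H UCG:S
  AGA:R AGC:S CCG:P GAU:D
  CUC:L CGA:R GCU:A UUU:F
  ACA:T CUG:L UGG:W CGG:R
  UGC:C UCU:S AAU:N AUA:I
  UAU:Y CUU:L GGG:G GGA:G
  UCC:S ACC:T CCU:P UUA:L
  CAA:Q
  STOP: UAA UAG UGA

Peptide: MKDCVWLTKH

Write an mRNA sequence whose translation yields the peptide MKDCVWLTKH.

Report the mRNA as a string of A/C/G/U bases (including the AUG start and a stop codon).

Answer: mRNA: AUGAAAGACUGCGUAUGGCUAACAAAACACUAA

Derivation:
residue 1: M -> AUG (start codon)
residue 2: K codons sorted = AAA,AAG -> pick first = AAA
residue 3: D codons sorted = GAC,GAU -> pick first = GAC
residue 4: C codons sorted = UGC,UGU -> pick first = UGC
residue 5: V codons sorted = GUA,GUC,GUG,GUU -> pick first = GUA
residue 6: W -> UGG (only codon)
residue 7: L codons sorted = CUA,CUC,CUG,CUU,UUA,UUG -> pick first = CUA
residue 8: T codons sorted = ACA,ACC,ACG,ACU -> pick first = ACA
residue 9: K codons sorted = AAA,AAG -> pick first = AAA
residue 10: H codons sorted = CAC,CAU -> pick first = CAC
terminator: stop codons sorted = UAA,UAG,UGA -> pick first = UAA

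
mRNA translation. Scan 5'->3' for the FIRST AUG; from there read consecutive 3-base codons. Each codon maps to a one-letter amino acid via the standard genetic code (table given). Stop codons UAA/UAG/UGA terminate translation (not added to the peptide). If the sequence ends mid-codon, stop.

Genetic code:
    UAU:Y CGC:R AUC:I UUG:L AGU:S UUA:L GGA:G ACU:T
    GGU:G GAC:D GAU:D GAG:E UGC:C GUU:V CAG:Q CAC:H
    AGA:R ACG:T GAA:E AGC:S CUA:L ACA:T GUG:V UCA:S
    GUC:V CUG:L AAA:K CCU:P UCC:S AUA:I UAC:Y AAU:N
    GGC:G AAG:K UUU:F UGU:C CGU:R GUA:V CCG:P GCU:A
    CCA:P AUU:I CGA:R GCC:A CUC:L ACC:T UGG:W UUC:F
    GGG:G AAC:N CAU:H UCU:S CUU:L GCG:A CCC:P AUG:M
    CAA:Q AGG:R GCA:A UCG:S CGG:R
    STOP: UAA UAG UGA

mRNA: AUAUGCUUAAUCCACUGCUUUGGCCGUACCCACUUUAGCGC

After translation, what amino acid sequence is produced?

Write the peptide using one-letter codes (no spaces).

Answer: MLNPLLWPYPL

Derivation:
start AUG at pos 2
pos 2: AUG -> M; peptide=M
pos 5: CUU -> L; peptide=ML
pos 8: AAU -> N; peptide=MLN
pos 11: CCA -> P; peptide=MLNP
pos 14: CUG -> L; peptide=MLNPL
pos 17: CUU -> L; peptide=MLNPLL
pos 20: UGG -> W; peptide=MLNPLLW
pos 23: CCG -> P; peptide=MLNPLLWP
pos 26: UAC -> Y; peptide=MLNPLLWPY
pos 29: CCA -> P; peptide=MLNPLLWPYP
pos 32: CUU -> L; peptide=MLNPLLWPYPL
pos 35: UAG -> STOP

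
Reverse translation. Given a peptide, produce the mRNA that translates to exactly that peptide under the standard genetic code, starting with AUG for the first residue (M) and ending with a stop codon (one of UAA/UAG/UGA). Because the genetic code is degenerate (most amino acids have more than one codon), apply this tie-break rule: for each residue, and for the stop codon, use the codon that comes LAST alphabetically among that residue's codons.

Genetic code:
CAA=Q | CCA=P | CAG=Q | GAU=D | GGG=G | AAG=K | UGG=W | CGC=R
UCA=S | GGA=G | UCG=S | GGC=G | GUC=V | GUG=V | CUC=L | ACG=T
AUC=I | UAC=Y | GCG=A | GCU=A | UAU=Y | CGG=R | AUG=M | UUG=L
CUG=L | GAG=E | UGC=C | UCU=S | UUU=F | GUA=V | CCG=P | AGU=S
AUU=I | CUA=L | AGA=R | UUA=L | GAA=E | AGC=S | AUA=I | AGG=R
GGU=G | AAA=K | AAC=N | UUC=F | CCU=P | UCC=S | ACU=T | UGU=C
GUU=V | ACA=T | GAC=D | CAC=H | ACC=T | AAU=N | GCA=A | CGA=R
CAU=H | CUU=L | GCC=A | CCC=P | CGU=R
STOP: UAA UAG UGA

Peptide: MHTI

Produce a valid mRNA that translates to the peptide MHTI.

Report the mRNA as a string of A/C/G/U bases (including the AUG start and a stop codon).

Answer: mRNA: AUGCAUACUAUUUGA

Derivation:
residue 1: M -> AUG (start codon)
residue 2: H codons sorted = CAC,CAU -> pick last = CAU
residue 3: T codons sorted = ACA,ACC,ACG,ACU -> pick last = ACU
residue 4: I codons sorted = AUA,AUC,AUU -> pick last = AUU
terminator: stop codons sorted = UAA,UAG,UGA -> pick last = UGA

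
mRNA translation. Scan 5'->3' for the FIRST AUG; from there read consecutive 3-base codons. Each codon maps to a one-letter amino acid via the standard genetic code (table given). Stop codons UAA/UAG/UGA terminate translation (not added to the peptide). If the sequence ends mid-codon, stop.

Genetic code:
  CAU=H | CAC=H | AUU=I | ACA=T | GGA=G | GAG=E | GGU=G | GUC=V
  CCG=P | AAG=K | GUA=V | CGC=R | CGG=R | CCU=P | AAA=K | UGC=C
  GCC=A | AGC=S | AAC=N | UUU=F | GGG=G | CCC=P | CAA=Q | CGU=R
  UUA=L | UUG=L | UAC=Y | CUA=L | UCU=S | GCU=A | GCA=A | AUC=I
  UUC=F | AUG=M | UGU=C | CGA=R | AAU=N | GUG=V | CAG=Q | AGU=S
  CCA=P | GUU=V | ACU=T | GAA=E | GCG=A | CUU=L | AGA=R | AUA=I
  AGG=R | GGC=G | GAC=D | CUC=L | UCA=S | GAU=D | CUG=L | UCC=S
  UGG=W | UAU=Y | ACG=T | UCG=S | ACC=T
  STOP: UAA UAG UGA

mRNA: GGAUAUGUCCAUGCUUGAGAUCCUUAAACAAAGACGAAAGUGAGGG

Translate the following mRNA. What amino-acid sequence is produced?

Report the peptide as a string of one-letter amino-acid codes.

start AUG at pos 4
pos 4: AUG -> M; peptide=M
pos 7: UCC -> S; peptide=MS
pos 10: AUG -> M; peptide=MSM
pos 13: CUU -> L; peptide=MSML
pos 16: GAG -> E; peptide=MSMLE
pos 19: AUC -> I; peptide=MSMLEI
pos 22: CUU -> L; peptide=MSMLEIL
pos 25: AAA -> K; peptide=MSMLEILK
pos 28: CAA -> Q; peptide=MSMLEILKQ
pos 31: AGA -> R; peptide=MSMLEILKQR
pos 34: CGA -> R; peptide=MSMLEILKQRR
pos 37: AAG -> K; peptide=MSMLEILKQRRK
pos 40: UGA -> STOP

Answer: MSMLEILKQRRK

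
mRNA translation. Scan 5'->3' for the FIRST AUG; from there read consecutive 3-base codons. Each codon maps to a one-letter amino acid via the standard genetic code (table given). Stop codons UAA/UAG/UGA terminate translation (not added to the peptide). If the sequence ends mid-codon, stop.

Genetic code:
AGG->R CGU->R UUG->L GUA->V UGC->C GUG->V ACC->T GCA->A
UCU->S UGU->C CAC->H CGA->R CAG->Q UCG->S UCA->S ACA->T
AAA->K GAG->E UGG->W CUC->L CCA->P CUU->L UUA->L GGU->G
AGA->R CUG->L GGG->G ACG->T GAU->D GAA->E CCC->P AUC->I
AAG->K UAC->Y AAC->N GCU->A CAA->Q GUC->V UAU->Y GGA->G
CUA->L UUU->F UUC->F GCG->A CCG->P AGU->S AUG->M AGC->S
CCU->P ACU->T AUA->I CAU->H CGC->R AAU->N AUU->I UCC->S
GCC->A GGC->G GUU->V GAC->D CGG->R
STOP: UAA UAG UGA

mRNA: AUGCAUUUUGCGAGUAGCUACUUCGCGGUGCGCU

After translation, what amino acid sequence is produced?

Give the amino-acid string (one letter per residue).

Answer: MHFASSYFAVR

Derivation:
start AUG at pos 0
pos 0: AUG -> M; peptide=M
pos 3: CAU -> H; peptide=MH
pos 6: UUU -> F; peptide=MHF
pos 9: GCG -> A; peptide=MHFA
pos 12: AGU -> S; peptide=MHFAS
pos 15: AGC -> S; peptide=MHFASS
pos 18: UAC -> Y; peptide=MHFASSY
pos 21: UUC -> F; peptide=MHFASSYF
pos 24: GCG -> A; peptide=MHFASSYFA
pos 27: GUG -> V; peptide=MHFASSYFAV
pos 30: CGC -> R; peptide=MHFASSYFAVR
pos 33: only 1 nt remain (<3), stop (end of mRNA)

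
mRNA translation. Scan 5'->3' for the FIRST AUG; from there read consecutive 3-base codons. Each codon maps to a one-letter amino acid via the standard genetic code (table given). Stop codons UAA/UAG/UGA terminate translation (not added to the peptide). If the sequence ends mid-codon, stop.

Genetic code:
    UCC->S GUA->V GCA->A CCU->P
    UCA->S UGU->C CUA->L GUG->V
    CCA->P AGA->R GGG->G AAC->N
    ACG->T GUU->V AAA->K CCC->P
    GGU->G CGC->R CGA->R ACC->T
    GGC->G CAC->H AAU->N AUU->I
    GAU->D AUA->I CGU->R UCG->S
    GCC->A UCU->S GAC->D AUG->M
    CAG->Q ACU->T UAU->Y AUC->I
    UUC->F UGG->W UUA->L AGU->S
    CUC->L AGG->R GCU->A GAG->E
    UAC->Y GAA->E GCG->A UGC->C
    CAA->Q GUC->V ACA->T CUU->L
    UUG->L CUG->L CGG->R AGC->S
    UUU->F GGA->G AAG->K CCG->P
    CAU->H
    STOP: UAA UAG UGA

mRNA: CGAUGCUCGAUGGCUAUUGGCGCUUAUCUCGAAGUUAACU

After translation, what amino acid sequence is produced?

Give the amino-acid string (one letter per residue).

Answer: MLDGYWRLSRS

Derivation:
start AUG at pos 2
pos 2: AUG -> M; peptide=M
pos 5: CUC -> L; peptide=ML
pos 8: GAU -> D; peptide=MLD
pos 11: GGC -> G; peptide=MLDG
pos 14: UAU -> Y; peptide=MLDGY
pos 17: UGG -> W; peptide=MLDGYW
pos 20: CGC -> R; peptide=MLDGYWR
pos 23: UUA -> L; peptide=MLDGYWRL
pos 26: UCU -> S; peptide=MLDGYWRLS
pos 29: CGA -> R; peptide=MLDGYWRLSR
pos 32: AGU -> S; peptide=MLDGYWRLSRS
pos 35: UAA -> STOP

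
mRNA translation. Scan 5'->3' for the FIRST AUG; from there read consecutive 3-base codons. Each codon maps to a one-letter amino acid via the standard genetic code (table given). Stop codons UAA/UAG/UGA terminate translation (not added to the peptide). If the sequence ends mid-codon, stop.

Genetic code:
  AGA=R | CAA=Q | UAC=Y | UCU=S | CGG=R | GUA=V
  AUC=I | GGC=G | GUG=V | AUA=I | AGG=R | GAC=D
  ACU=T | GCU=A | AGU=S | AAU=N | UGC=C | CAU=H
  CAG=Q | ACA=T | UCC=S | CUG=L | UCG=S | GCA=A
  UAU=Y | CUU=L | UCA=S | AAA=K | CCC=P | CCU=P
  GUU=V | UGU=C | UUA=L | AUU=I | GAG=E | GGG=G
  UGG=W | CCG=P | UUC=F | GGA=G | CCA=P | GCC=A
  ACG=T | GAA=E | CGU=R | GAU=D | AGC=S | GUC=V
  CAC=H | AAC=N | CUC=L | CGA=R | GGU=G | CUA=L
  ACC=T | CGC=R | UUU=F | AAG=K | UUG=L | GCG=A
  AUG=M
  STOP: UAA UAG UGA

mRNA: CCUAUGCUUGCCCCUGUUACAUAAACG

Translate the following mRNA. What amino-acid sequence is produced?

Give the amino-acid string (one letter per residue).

Answer: MLAPVT

Derivation:
start AUG at pos 3
pos 3: AUG -> M; peptide=M
pos 6: CUU -> L; peptide=ML
pos 9: GCC -> A; peptide=MLA
pos 12: CCU -> P; peptide=MLAP
pos 15: GUU -> V; peptide=MLAPV
pos 18: ACA -> T; peptide=MLAPVT
pos 21: UAA -> STOP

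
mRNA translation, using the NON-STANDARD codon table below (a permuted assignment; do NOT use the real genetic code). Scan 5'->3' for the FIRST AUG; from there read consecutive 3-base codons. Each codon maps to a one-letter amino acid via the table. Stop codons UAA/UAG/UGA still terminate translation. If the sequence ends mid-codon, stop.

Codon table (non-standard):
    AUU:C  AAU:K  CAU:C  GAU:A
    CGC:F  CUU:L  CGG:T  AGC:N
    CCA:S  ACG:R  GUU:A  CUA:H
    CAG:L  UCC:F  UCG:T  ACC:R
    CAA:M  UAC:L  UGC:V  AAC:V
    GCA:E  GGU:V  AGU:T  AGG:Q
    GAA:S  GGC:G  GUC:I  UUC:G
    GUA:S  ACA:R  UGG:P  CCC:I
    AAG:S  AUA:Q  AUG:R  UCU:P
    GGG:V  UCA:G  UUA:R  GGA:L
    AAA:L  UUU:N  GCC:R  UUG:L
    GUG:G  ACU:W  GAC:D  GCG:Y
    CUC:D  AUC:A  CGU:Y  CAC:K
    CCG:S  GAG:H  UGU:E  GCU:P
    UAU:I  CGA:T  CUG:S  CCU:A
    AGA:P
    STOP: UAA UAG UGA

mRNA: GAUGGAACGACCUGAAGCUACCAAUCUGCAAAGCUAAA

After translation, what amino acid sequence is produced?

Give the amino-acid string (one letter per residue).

start AUG at pos 1
pos 1: AUG -> R; peptide=R
pos 4: GAA -> S; peptide=RS
pos 7: CGA -> T; peptide=RST
pos 10: CCU -> A; peptide=RSTA
pos 13: GAA -> S; peptide=RSTAS
pos 16: GCU -> P; peptide=RSTASP
pos 19: ACC -> R; peptide=RSTASPR
pos 22: AAU -> K; peptide=RSTASPRK
pos 25: CUG -> S; peptide=RSTASPRKS
pos 28: CAA -> M; peptide=RSTASPRKSM
pos 31: AGC -> N; peptide=RSTASPRKSMN
pos 34: UAA -> STOP

Answer: RSTASPRKSMN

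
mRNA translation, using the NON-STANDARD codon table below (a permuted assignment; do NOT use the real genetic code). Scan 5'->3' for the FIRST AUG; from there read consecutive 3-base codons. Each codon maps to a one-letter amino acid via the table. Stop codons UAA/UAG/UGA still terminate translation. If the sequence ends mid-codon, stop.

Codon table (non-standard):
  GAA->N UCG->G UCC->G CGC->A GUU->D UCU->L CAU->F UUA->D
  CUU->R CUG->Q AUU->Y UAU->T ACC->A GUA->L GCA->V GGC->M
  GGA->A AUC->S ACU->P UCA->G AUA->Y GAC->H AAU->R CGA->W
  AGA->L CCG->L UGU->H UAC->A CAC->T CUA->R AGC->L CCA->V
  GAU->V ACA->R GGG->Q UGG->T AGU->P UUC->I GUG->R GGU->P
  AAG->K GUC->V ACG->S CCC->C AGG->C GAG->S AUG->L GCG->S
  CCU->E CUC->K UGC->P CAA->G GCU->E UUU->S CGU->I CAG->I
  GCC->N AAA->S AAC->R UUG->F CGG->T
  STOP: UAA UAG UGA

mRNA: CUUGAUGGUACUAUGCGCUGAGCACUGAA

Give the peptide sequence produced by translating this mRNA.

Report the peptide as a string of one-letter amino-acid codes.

Answer: LLRPEST

Derivation:
start AUG at pos 4
pos 4: AUG -> L; peptide=L
pos 7: GUA -> L; peptide=LL
pos 10: CUA -> R; peptide=LLR
pos 13: UGC -> P; peptide=LLRP
pos 16: GCU -> E; peptide=LLRPE
pos 19: GAG -> S; peptide=LLRPES
pos 22: CAC -> T; peptide=LLRPEST
pos 25: UGA -> STOP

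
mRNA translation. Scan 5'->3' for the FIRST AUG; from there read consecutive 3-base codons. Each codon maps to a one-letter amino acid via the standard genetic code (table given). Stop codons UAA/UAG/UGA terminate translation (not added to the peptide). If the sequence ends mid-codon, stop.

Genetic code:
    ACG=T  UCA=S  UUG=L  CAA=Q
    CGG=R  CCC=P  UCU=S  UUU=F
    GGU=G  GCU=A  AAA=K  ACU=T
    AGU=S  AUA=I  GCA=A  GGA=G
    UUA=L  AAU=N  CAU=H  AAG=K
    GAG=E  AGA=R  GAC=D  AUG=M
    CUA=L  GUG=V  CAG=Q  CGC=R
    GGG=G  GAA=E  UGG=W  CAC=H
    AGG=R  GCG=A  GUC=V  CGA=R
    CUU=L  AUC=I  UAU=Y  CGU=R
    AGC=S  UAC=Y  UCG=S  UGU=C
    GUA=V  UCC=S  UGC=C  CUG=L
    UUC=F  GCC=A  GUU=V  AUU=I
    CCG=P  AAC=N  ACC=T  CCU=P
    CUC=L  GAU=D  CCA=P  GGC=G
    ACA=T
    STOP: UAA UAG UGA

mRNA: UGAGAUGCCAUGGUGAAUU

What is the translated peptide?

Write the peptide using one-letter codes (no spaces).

start AUG at pos 4
pos 4: AUG -> M; peptide=M
pos 7: CCA -> P; peptide=MP
pos 10: UGG -> W; peptide=MPW
pos 13: UGA -> STOP

Answer: MPW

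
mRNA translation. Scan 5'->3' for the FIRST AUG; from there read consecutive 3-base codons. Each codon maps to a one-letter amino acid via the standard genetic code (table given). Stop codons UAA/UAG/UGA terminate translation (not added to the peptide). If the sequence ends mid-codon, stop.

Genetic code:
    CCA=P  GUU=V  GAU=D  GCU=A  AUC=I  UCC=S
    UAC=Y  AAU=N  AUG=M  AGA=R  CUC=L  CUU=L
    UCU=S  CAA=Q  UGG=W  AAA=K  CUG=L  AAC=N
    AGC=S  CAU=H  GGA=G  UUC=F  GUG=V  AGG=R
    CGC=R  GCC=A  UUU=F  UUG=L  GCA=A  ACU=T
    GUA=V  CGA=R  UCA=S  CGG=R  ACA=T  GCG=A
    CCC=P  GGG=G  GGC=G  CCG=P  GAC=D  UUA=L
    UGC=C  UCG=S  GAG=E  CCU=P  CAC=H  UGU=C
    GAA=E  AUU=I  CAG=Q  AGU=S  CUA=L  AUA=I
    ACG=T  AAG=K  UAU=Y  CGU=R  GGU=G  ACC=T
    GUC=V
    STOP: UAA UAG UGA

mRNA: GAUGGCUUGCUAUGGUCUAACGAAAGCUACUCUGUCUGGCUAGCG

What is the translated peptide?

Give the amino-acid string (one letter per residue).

start AUG at pos 1
pos 1: AUG -> M; peptide=M
pos 4: GCU -> A; peptide=MA
pos 7: UGC -> C; peptide=MAC
pos 10: UAU -> Y; peptide=MACY
pos 13: GGU -> G; peptide=MACYG
pos 16: CUA -> L; peptide=MACYGL
pos 19: ACG -> T; peptide=MACYGLT
pos 22: AAA -> K; peptide=MACYGLTK
pos 25: GCU -> A; peptide=MACYGLTKA
pos 28: ACU -> T; peptide=MACYGLTKAT
pos 31: CUG -> L; peptide=MACYGLTKATL
pos 34: UCU -> S; peptide=MACYGLTKATLS
pos 37: GGC -> G; peptide=MACYGLTKATLSG
pos 40: UAG -> STOP

Answer: MACYGLTKATLSG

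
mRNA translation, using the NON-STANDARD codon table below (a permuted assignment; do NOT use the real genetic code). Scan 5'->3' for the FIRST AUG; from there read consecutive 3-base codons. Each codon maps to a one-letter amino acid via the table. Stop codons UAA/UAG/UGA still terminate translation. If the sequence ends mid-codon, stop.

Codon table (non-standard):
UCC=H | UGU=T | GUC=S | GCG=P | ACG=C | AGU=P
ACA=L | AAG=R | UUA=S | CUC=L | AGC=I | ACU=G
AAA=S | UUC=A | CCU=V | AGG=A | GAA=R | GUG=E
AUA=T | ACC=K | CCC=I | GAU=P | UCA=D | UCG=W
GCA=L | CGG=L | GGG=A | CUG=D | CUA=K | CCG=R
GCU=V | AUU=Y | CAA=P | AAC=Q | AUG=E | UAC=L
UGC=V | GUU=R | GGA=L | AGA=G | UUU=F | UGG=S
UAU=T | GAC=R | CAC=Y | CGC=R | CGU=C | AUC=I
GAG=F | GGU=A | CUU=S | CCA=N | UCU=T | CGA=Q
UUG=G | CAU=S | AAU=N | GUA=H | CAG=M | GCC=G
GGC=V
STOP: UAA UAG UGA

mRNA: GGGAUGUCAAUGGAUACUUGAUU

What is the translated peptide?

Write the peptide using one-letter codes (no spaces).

start AUG at pos 3
pos 3: AUG -> E; peptide=E
pos 6: UCA -> D; peptide=ED
pos 9: AUG -> E; peptide=EDE
pos 12: GAU -> P; peptide=EDEP
pos 15: ACU -> G; peptide=EDEPG
pos 18: UGA -> STOP

Answer: EDEPG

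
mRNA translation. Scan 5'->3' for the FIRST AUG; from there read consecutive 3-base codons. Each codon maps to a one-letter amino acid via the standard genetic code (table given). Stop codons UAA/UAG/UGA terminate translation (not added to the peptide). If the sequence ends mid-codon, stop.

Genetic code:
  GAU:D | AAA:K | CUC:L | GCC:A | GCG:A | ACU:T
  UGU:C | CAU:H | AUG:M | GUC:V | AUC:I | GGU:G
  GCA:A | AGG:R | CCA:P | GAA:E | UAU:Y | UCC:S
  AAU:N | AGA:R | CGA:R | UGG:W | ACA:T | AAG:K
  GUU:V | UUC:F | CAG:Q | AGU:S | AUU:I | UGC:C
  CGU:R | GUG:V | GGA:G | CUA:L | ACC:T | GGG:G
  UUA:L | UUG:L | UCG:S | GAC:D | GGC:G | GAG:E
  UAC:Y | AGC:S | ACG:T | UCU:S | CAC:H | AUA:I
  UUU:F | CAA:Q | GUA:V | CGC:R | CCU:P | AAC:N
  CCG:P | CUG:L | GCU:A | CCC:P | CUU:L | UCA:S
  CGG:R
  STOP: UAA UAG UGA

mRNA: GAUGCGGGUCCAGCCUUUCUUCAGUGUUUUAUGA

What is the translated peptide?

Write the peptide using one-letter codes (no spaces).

Answer: MRVQPFFSVL

Derivation:
start AUG at pos 1
pos 1: AUG -> M; peptide=M
pos 4: CGG -> R; peptide=MR
pos 7: GUC -> V; peptide=MRV
pos 10: CAG -> Q; peptide=MRVQ
pos 13: CCU -> P; peptide=MRVQP
pos 16: UUC -> F; peptide=MRVQPF
pos 19: UUC -> F; peptide=MRVQPFF
pos 22: AGU -> S; peptide=MRVQPFFS
pos 25: GUU -> V; peptide=MRVQPFFSV
pos 28: UUA -> L; peptide=MRVQPFFSVL
pos 31: UGA -> STOP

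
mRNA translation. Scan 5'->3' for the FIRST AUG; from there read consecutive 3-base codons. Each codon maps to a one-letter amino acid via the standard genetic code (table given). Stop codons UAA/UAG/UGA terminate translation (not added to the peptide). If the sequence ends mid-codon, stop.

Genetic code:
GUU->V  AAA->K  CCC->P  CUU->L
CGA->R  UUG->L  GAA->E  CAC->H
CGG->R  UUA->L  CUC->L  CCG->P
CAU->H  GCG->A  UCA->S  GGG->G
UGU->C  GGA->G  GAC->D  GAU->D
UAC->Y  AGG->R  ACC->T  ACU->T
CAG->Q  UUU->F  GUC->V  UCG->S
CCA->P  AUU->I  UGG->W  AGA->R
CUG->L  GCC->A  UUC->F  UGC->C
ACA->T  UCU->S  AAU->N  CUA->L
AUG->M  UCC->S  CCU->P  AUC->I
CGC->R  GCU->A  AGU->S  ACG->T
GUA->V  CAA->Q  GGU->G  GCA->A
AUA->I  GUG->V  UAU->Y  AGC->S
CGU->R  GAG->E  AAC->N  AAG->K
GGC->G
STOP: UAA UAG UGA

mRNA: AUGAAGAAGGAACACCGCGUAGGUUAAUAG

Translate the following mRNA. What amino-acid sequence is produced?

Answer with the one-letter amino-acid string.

Answer: MKKEHRVG

Derivation:
start AUG at pos 0
pos 0: AUG -> M; peptide=M
pos 3: AAG -> K; peptide=MK
pos 6: AAG -> K; peptide=MKK
pos 9: GAA -> E; peptide=MKKE
pos 12: CAC -> H; peptide=MKKEH
pos 15: CGC -> R; peptide=MKKEHR
pos 18: GUA -> V; peptide=MKKEHRV
pos 21: GGU -> G; peptide=MKKEHRVG
pos 24: UAA -> STOP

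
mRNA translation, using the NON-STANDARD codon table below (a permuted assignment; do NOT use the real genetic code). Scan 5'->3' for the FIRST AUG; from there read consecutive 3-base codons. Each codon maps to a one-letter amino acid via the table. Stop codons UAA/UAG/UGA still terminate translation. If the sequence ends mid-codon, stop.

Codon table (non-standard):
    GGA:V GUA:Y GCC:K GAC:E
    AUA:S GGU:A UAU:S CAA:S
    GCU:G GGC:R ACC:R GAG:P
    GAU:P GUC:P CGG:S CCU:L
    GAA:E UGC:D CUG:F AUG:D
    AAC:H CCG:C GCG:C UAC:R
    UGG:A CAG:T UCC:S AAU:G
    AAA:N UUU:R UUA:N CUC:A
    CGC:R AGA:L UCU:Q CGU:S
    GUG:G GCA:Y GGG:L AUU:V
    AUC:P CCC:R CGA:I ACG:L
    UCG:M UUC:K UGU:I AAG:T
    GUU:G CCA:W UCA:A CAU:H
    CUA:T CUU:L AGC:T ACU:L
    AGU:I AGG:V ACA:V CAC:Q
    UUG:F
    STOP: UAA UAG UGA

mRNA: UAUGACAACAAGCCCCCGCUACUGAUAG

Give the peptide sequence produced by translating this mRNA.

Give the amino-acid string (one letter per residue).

Answer: DVVTRRR

Derivation:
start AUG at pos 1
pos 1: AUG -> D; peptide=D
pos 4: ACA -> V; peptide=DV
pos 7: ACA -> V; peptide=DVV
pos 10: AGC -> T; peptide=DVVT
pos 13: CCC -> R; peptide=DVVTR
pos 16: CGC -> R; peptide=DVVTRR
pos 19: UAC -> R; peptide=DVVTRRR
pos 22: UGA -> STOP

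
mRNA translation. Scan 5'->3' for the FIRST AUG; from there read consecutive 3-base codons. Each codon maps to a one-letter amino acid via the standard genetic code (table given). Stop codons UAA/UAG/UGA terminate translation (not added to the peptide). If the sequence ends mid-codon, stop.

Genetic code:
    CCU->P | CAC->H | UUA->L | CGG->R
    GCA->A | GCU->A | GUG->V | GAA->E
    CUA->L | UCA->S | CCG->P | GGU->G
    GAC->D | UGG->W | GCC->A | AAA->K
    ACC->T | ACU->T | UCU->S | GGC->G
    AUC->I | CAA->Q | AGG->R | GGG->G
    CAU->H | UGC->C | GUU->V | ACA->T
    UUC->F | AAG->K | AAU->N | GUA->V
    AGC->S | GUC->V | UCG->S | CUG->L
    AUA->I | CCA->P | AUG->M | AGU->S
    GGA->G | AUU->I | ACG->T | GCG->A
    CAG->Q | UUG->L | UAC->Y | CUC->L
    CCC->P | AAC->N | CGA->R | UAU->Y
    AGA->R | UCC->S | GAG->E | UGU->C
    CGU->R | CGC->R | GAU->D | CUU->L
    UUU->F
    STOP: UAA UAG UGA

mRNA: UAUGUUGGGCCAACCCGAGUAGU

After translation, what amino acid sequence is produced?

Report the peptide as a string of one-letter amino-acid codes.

Answer: MLGQPE

Derivation:
start AUG at pos 1
pos 1: AUG -> M; peptide=M
pos 4: UUG -> L; peptide=ML
pos 7: GGC -> G; peptide=MLG
pos 10: CAA -> Q; peptide=MLGQ
pos 13: CCC -> P; peptide=MLGQP
pos 16: GAG -> E; peptide=MLGQPE
pos 19: UAG -> STOP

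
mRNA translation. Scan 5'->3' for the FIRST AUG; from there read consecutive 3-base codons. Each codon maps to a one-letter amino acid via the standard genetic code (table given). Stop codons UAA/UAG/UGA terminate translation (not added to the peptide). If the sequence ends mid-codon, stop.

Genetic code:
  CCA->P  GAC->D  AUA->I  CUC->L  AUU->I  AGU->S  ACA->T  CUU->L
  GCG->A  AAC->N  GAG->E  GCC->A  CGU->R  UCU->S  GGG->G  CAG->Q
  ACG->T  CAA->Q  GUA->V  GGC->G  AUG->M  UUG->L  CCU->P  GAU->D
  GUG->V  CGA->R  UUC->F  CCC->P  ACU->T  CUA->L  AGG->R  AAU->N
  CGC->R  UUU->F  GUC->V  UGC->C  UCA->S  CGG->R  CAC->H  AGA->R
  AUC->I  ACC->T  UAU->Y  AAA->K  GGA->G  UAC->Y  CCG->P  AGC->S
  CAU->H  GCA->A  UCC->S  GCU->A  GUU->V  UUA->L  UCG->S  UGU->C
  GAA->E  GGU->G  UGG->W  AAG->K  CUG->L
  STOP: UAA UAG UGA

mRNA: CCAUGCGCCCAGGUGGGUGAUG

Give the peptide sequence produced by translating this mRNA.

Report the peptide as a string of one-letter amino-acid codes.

Answer: MRPGG

Derivation:
start AUG at pos 2
pos 2: AUG -> M; peptide=M
pos 5: CGC -> R; peptide=MR
pos 8: CCA -> P; peptide=MRP
pos 11: GGU -> G; peptide=MRPG
pos 14: GGG -> G; peptide=MRPGG
pos 17: UGA -> STOP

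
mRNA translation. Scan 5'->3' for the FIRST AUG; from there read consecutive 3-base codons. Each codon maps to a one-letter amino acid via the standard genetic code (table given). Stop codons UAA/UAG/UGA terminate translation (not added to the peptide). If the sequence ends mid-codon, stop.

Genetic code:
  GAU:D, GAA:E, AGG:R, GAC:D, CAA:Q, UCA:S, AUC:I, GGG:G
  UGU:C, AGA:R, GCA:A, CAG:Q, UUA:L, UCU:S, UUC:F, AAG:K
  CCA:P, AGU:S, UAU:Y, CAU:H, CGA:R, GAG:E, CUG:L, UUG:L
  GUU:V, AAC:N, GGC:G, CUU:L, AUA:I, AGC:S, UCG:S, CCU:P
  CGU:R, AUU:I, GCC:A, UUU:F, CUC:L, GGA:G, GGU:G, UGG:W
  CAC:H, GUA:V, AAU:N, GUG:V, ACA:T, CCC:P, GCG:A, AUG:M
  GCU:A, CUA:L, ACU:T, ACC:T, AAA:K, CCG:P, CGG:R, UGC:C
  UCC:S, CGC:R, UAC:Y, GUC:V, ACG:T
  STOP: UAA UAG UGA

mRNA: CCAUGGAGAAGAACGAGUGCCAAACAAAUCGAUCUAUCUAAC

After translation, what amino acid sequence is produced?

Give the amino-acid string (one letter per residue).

Answer: MEKNECQTNRSI

Derivation:
start AUG at pos 2
pos 2: AUG -> M; peptide=M
pos 5: GAG -> E; peptide=ME
pos 8: AAG -> K; peptide=MEK
pos 11: AAC -> N; peptide=MEKN
pos 14: GAG -> E; peptide=MEKNE
pos 17: UGC -> C; peptide=MEKNEC
pos 20: CAA -> Q; peptide=MEKNECQ
pos 23: ACA -> T; peptide=MEKNECQT
pos 26: AAU -> N; peptide=MEKNECQTN
pos 29: CGA -> R; peptide=MEKNECQTNR
pos 32: UCU -> S; peptide=MEKNECQTNRS
pos 35: AUC -> I; peptide=MEKNECQTNRSI
pos 38: UAA -> STOP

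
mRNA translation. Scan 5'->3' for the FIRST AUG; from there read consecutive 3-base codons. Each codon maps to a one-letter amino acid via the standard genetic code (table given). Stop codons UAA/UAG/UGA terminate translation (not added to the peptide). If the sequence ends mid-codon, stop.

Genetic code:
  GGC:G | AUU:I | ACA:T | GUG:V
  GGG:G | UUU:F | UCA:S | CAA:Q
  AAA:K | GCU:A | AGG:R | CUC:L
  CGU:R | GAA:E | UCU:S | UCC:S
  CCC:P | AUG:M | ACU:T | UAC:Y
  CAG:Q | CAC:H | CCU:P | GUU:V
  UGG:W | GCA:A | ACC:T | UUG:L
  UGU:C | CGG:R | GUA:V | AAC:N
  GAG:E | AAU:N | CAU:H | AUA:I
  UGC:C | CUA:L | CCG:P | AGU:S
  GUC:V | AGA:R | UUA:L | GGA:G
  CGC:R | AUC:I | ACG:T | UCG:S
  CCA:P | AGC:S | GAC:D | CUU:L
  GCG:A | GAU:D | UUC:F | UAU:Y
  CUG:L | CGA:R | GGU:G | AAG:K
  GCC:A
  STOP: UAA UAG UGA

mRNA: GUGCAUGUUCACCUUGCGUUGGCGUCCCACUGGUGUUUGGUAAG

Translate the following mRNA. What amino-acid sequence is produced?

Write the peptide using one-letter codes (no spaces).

Answer: MFTLRWRPTGVW

Derivation:
start AUG at pos 4
pos 4: AUG -> M; peptide=M
pos 7: UUC -> F; peptide=MF
pos 10: ACC -> T; peptide=MFT
pos 13: UUG -> L; peptide=MFTL
pos 16: CGU -> R; peptide=MFTLR
pos 19: UGG -> W; peptide=MFTLRW
pos 22: CGU -> R; peptide=MFTLRWR
pos 25: CCC -> P; peptide=MFTLRWRP
pos 28: ACU -> T; peptide=MFTLRWRPT
pos 31: GGU -> G; peptide=MFTLRWRPTG
pos 34: GUU -> V; peptide=MFTLRWRPTGV
pos 37: UGG -> W; peptide=MFTLRWRPTGVW
pos 40: UAA -> STOP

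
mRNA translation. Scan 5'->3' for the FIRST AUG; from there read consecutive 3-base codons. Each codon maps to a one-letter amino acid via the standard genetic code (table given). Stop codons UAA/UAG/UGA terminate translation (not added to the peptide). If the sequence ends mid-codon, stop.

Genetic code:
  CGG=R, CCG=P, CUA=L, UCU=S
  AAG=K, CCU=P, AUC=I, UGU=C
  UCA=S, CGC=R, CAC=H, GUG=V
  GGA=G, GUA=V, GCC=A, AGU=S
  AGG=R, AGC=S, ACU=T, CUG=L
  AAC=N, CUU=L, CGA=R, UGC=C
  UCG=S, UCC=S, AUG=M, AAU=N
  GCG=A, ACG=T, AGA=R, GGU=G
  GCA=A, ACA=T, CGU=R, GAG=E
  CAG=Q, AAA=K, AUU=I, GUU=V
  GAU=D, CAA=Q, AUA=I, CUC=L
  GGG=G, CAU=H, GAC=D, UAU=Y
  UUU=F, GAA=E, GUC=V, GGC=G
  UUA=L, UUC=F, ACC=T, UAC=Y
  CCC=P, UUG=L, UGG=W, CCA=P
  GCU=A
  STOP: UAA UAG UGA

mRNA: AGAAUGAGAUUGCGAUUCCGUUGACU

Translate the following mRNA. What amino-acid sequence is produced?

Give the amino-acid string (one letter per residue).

start AUG at pos 3
pos 3: AUG -> M; peptide=M
pos 6: AGA -> R; peptide=MR
pos 9: UUG -> L; peptide=MRL
pos 12: CGA -> R; peptide=MRLR
pos 15: UUC -> F; peptide=MRLRF
pos 18: CGU -> R; peptide=MRLRFR
pos 21: UGA -> STOP

Answer: MRLRFR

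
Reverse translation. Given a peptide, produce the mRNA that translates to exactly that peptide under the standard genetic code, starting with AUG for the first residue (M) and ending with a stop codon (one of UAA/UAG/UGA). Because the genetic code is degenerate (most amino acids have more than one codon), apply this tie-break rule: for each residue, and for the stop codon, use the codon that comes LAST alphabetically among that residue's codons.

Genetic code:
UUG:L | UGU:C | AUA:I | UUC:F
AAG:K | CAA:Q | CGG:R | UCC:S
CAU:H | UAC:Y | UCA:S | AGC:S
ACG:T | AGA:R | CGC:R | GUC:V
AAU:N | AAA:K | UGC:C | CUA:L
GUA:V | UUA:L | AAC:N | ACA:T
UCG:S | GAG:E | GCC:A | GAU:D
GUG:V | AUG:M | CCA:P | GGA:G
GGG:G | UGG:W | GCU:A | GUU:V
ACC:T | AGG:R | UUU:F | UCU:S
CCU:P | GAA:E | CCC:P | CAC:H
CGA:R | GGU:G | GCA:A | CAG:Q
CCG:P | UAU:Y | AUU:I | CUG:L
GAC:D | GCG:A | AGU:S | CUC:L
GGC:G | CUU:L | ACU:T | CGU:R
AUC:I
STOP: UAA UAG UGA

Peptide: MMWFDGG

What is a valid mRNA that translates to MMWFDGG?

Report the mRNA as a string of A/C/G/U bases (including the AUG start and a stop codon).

Answer: mRNA: AUGAUGUGGUUUGAUGGUGGUUGA

Derivation:
residue 1: M -> AUG (start codon)
residue 2: M -> AUG (only codon)
residue 3: W -> UGG (only codon)
residue 4: F codons sorted = UUC,UUU -> pick last = UUU
residue 5: D codons sorted = GAC,GAU -> pick last = GAU
residue 6: G codons sorted = GGA,GGC,GGG,GGU -> pick last = GGU
residue 7: G codons sorted = GGA,GGC,GGG,GGU -> pick last = GGU
terminator: stop codons sorted = UAA,UAG,UGA -> pick last = UGA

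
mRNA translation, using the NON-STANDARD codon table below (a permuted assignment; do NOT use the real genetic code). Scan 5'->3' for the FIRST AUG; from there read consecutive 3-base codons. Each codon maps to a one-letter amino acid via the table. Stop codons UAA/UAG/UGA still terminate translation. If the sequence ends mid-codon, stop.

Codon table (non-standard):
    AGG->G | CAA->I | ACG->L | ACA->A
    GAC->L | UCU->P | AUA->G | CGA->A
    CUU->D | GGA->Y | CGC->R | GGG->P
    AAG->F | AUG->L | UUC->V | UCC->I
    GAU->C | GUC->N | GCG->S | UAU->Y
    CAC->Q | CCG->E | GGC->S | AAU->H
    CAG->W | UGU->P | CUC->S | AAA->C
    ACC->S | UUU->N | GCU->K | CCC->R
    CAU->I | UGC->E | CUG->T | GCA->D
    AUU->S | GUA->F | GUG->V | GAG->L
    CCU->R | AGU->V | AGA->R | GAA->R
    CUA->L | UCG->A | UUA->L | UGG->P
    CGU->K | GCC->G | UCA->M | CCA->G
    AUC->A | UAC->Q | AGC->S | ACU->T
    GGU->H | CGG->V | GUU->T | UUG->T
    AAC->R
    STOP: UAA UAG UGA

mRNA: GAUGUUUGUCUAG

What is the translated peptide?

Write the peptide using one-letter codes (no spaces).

Answer: LNN

Derivation:
start AUG at pos 1
pos 1: AUG -> L; peptide=L
pos 4: UUU -> N; peptide=LN
pos 7: GUC -> N; peptide=LNN
pos 10: UAG -> STOP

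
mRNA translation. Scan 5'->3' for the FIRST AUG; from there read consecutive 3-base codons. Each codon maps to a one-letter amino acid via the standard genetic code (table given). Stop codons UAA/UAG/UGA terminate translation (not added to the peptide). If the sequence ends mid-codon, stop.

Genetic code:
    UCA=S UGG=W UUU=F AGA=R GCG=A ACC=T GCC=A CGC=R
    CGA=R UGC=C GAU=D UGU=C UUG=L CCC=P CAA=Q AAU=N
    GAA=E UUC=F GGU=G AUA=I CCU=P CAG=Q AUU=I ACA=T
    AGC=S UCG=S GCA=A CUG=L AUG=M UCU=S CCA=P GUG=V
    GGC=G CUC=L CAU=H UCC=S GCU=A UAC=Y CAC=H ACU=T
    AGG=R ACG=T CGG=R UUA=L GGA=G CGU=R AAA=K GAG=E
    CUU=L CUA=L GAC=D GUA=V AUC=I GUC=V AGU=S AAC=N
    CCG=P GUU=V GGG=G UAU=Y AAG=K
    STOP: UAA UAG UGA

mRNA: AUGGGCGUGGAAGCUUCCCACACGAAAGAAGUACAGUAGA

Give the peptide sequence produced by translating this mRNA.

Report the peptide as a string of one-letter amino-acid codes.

start AUG at pos 0
pos 0: AUG -> M; peptide=M
pos 3: GGC -> G; peptide=MG
pos 6: GUG -> V; peptide=MGV
pos 9: GAA -> E; peptide=MGVE
pos 12: GCU -> A; peptide=MGVEA
pos 15: UCC -> S; peptide=MGVEAS
pos 18: CAC -> H; peptide=MGVEASH
pos 21: ACG -> T; peptide=MGVEASHT
pos 24: AAA -> K; peptide=MGVEASHTK
pos 27: GAA -> E; peptide=MGVEASHTKE
pos 30: GUA -> V; peptide=MGVEASHTKEV
pos 33: CAG -> Q; peptide=MGVEASHTKEVQ
pos 36: UAG -> STOP

Answer: MGVEASHTKEVQ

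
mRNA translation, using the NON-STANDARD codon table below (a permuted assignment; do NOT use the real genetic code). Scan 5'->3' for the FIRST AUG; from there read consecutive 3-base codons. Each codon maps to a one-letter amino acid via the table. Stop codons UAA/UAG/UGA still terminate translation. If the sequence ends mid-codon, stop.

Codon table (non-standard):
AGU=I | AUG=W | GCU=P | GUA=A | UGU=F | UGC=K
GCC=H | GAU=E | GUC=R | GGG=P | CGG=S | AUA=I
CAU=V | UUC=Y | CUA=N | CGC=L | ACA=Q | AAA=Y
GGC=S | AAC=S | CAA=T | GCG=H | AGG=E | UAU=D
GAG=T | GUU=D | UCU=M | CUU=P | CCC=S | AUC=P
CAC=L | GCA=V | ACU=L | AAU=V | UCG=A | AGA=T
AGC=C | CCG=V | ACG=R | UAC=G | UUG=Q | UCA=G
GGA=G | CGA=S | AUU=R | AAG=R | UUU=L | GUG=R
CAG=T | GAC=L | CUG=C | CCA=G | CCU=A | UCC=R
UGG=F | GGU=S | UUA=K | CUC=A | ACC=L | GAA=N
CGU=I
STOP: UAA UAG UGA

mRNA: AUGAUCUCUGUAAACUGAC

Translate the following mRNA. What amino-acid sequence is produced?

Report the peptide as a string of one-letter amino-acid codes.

Answer: WPMAS

Derivation:
start AUG at pos 0
pos 0: AUG -> W; peptide=W
pos 3: AUC -> P; peptide=WP
pos 6: UCU -> M; peptide=WPM
pos 9: GUA -> A; peptide=WPMA
pos 12: AAC -> S; peptide=WPMAS
pos 15: UGA -> STOP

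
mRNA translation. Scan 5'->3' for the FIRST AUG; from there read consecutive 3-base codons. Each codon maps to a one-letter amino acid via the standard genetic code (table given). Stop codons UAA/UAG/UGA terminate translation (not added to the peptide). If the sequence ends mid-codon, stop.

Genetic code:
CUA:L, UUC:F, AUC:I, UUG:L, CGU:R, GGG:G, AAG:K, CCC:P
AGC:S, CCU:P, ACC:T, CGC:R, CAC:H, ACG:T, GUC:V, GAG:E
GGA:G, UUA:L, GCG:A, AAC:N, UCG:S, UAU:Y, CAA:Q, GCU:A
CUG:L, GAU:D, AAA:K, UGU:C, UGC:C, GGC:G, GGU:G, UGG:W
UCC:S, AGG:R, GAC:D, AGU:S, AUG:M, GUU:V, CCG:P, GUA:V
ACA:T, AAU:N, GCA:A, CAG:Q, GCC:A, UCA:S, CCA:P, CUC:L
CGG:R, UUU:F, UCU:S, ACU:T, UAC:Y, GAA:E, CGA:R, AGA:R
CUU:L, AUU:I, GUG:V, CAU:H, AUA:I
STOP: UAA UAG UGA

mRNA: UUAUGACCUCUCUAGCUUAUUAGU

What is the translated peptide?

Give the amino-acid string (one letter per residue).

Answer: MTSLAY

Derivation:
start AUG at pos 2
pos 2: AUG -> M; peptide=M
pos 5: ACC -> T; peptide=MT
pos 8: UCU -> S; peptide=MTS
pos 11: CUA -> L; peptide=MTSL
pos 14: GCU -> A; peptide=MTSLA
pos 17: UAU -> Y; peptide=MTSLAY
pos 20: UAG -> STOP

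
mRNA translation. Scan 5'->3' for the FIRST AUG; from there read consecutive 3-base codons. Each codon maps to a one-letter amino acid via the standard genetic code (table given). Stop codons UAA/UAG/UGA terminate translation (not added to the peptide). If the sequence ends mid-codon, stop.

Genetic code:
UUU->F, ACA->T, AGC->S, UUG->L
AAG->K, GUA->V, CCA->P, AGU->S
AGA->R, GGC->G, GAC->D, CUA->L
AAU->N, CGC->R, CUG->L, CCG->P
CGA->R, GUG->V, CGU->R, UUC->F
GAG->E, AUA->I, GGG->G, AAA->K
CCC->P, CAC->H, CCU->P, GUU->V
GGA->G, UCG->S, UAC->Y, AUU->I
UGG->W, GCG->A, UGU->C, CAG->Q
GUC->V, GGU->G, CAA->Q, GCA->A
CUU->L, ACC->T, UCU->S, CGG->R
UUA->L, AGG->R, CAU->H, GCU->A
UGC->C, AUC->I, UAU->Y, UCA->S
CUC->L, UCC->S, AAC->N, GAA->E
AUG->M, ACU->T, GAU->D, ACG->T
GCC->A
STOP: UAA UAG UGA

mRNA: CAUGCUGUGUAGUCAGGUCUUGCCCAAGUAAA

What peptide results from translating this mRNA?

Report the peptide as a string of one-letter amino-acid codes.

Answer: MLCSQVLPK

Derivation:
start AUG at pos 1
pos 1: AUG -> M; peptide=M
pos 4: CUG -> L; peptide=ML
pos 7: UGU -> C; peptide=MLC
pos 10: AGU -> S; peptide=MLCS
pos 13: CAG -> Q; peptide=MLCSQ
pos 16: GUC -> V; peptide=MLCSQV
pos 19: UUG -> L; peptide=MLCSQVL
pos 22: CCC -> P; peptide=MLCSQVLP
pos 25: AAG -> K; peptide=MLCSQVLPK
pos 28: UAA -> STOP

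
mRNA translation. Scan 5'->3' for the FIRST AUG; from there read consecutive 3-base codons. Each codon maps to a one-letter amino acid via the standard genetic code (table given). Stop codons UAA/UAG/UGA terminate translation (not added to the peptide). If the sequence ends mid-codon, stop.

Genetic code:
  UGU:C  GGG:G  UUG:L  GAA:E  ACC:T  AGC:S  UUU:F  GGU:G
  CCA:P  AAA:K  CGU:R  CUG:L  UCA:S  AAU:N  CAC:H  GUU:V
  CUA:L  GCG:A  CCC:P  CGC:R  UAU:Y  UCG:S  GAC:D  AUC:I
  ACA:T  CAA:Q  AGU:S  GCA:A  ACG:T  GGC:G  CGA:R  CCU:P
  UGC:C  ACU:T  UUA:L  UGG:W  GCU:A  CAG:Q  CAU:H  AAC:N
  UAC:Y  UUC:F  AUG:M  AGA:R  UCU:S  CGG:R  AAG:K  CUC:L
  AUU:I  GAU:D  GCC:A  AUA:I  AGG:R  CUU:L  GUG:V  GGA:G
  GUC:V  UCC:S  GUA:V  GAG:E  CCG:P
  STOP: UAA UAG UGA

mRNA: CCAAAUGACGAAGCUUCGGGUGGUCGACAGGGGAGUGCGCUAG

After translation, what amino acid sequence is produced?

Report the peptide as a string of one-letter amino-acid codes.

start AUG at pos 4
pos 4: AUG -> M; peptide=M
pos 7: ACG -> T; peptide=MT
pos 10: AAG -> K; peptide=MTK
pos 13: CUU -> L; peptide=MTKL
pos 16: CGG -> R; peptide=MTKLR
pos 19: GUG -> V; peptide=MTKLRV
pos 22: GUC -> V; peptide=MTKLRVV
pos 25: GAC -> D; peptide=MTKLRVVD
pos 28: AGG -> R; peptide=MTKLRVVDR
pos 31: GGA -> G; peptide=MTKLRVVDRG
pos 34: GUG -> V; peptide=MTKLRVVDRGV
pos 37: CGC -> R; peptide=MTKLRVVDRGVR
pos 40: UAG -> STOP

Answer: MTKLRVVDRGVR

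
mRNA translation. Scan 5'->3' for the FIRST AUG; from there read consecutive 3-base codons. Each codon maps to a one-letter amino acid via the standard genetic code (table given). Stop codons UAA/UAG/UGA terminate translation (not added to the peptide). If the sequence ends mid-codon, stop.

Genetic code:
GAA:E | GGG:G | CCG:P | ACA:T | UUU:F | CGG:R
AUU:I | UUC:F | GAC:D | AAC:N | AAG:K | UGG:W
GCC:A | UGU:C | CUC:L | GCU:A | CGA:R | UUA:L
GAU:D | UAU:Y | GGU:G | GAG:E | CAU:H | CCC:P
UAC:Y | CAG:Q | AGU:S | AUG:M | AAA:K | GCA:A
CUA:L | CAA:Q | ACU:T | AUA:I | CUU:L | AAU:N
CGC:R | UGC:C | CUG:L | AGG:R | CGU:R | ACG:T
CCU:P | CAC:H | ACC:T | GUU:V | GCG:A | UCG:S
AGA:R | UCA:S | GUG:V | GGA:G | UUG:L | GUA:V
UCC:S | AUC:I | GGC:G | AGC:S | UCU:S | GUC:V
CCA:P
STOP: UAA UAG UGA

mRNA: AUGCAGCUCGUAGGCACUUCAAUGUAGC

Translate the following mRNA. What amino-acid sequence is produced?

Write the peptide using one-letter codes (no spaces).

start AUG at pos 0
pos 0: AUG -> M; peptide=M
pos 3: CAG -> Q; peptide=MQ
pos 6: CUC -> L; peptide=MQL
pos 9: GUA -> V; peptide=MQLV
pos 12: GGC -> G; peptide=MQLVG
pos 15: ACU -> T; peptide=MQLVGT
pos 18: UCA -> S; peptide=MQLVGTS
pos 21: AUG -> M; peptide=MQLVGTSM
pos 24: UAG -> STOP

Answer: MQLVGTSM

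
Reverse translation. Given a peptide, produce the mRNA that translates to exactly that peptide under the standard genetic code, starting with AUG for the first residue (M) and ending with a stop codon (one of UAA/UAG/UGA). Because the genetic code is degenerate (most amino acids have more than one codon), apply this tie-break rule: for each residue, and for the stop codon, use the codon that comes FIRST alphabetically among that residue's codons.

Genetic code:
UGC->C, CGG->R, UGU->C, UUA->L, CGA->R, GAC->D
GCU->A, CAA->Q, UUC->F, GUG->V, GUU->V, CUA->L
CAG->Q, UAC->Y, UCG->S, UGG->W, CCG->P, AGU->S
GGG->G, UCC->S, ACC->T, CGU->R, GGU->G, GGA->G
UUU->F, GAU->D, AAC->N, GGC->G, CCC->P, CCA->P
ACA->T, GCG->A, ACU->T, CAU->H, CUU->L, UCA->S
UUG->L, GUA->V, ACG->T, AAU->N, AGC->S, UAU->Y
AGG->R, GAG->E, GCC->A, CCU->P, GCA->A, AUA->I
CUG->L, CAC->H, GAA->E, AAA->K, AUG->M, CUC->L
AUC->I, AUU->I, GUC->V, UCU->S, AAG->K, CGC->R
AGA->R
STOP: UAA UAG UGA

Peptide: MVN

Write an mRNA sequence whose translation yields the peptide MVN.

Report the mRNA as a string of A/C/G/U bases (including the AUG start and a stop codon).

residue 1: M -> AUG (start codon)
residue 2: V codons sorted = GUA,GUC,GUG,GUU -> pick first = GUA
residue 3: N codons sorted = AAC,AAU -> pick first = AAC
terminator: stop codons sorted = UAA,UAG,UGA -> pick first = UAA

Answer: mRNA: AUGGUAAACUAA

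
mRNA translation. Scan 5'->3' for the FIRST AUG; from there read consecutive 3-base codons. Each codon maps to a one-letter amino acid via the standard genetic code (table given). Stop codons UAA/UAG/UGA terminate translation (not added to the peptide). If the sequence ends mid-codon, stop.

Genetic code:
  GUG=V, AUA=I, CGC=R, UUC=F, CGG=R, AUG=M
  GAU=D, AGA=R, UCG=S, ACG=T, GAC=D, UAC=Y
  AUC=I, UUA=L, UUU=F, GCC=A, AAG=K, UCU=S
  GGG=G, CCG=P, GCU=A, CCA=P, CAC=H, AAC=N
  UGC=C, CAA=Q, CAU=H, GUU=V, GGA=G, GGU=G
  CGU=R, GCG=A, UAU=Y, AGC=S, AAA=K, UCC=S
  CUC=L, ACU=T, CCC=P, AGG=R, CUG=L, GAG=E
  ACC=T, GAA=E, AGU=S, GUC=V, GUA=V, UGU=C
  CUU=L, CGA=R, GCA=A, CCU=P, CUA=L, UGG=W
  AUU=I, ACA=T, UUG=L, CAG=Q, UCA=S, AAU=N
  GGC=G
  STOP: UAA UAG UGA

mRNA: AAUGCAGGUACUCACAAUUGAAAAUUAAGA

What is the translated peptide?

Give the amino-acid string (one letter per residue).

Answer: MQVLTIEN

Derivation:
start AUG at pos 1
pos 1: AUG -> M; peptide=M
pos 4: CAG -> Q; peptide=MQ
pos 7: GUA -> V; peptide=MQV
pos 10: CUC -> L; peptide=MQVL
pos 13: ACA -> T; peptide=MQVLT
pos 16: AUU -> I; peptide=MQVLTI
pos 19: GAA -> E; peptide=MQVLTIE
pos 22: AAU -> N; peptide=MQVLTIEN
pos 25: UAA -> STOP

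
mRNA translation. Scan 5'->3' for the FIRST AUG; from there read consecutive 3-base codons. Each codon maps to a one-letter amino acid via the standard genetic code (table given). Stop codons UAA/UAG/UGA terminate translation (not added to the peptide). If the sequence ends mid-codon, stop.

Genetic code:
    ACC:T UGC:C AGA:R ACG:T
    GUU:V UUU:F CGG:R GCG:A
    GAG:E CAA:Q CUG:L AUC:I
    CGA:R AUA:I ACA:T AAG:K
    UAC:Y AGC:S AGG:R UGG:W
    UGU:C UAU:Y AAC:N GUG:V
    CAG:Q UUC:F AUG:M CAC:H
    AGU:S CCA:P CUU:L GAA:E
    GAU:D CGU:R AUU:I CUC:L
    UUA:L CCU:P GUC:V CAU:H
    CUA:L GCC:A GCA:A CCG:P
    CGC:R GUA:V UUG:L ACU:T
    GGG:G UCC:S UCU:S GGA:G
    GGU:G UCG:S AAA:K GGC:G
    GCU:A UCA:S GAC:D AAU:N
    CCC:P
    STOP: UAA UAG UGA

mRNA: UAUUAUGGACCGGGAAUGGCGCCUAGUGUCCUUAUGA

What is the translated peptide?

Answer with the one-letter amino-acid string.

start AUG at pos 4
pos 4: AUG -> M; peptide=M
pos 7: GAC -> D; peptide=MD
pos 10: CGG -> R; peptide=MDR
pos 13: GAA -> E; peptide=MDRE
pos 16: UGG -> W; peptide=MDREW
pos 19: CGC -> R; peptide=MDREWR
pos 22: CUA -> L; peptide=MDREWRL
pos 25: GUG -> V; peptide=MDREWRLV
pos 28: UCC -> S; peptide=MDREWRLVS
pos 31: UUA -> L; peptide=MDREWRLVSL
pos 34: UGA -> STOP

Answer: MDREWRLVSL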